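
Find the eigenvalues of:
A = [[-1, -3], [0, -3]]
λ = -3, -1

Solve det(A - λI) = 0. For a 2×2 matrix this is λ² - (trace)λ + det = 0.
trace(A) = -1 - 3 = -4.
det(A) = (-1)*(-3) - (-3)*(0) = 3 - 0 = 3.
Characteristic equation: λ² - (-4)λ + (3) = 0.
Discriminant: (-4)² - 4*(3) = 16 - 12 = 4.
Roots: λ = (-4 ± √4) / 2 = -3, -1.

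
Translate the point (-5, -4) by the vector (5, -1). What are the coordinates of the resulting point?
(0, -5)

Translation by (5, -1):
x' = -5 + 5 = 0
y' = -4 + -1 = -5
Homogeneous matrix: [[1, 0, 5], [0, 1, -1], [0, 0, 1]]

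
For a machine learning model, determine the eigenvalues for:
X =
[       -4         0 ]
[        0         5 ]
λ = -4, 5

Solve det(X - λI) = 0. For a 2×2 matrix the characteristic equation is λ² - (trace)λ + det = 0.
trace(X) = a + d = -4 + 5 = 1.
det(X) = a*d - b*c = (-4)*(5) - (0)*(0) = -20 - 0 = -20.
Characteristic equation: λ² - (1)λ + (-20) = 0.
Discriminant = (1)² - 4*(-20) = 1 + 80 = 81.
λ = (1 ± √81) / 2 = (1 ± 9) / 2 = -4, 5.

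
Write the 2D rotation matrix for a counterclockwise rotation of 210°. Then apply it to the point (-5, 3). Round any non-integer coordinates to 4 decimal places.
R = [[-√3/2, 1/2], [-1/2, -√3/2]]; R·(-5, 3) = (5.8301, -0.0981)

Rotation matrix formula: R(θ) = [[cos θ, -sin θ], [sin θ, cos θ]]
For θ = 210°:
cos(210°) = -√3/2
sin(210°) = -1/2
R = [[-√3/2, 1/2], [-1/2, -√3/2]]
Apply to (-5, 3): [-√3/2·-5 + (1/2)·3, -1/2·-5 + -√3/2·3] = (5.8301, -0.0981)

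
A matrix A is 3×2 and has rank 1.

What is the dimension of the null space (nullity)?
1

The rank-nullity theorem for an m×n matrix states:
rank(A) + nullity(A) = n (the number of columns).
Here n = 2 and rank(A) = 1, so nullity(A) = 2 - 1 = 1.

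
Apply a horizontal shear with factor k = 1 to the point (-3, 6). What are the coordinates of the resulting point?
(3, 6)

Shear matrix for horizontal shear with factor k = 1:
[[1, 1], [0, 1]]
Result: (-3, 6) → (3, 6)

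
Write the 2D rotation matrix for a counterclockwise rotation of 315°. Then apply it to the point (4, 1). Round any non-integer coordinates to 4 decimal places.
R = [[√2/2, √2/2], [-√2/2, √2/2]]; R·(4, 1) = (3.5355, -2.1213)

Rotation matrix formula: R(θ) = [[cos θ, -sin θ], [sin θ, cos θ]]
For θ = 315°:
cos(315°) = √2/2
sin(315°) = -√2/2
R = [[√2/2, √2/2], [-√2/2, √2/2]]
Apply to (4, 1): [√2/2·4 + (√2/2)·1, -√2/2·4 + √2/2·1] = (3.5355, -2.1213)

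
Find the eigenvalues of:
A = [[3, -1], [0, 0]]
λ = 0, 3

Solve det(A - λI) = 0. For a 2×2 matrix this is λ² - (trace)λ + det = 0.
trace(A) = 3 + 0 = 3.
det(A) = (3)*(0) - (-1)*(0) = 0 - 0 = 0.
Characteristic equation: λ² - (3)λ + (0) = 0.
Discriminant: (3)² - 4*(0) = 9 - 0 = 9.
Roots: λ = (3 ± √9) / 2 = 0, 3.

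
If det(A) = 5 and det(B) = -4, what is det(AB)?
-20

Use the multiplicative property of determinants: det(AB) = det(A)*det(B).
det(AB) = (5)*(-4) = -20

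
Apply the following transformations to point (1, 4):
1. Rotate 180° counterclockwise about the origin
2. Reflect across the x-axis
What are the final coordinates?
(-1, 4)

Step 1: Rotate 180° → (-1, -4)
Step 2: Reflect across the x-axis → (-1, 4)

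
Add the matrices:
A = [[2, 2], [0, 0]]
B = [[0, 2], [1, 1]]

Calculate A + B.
[[2, 4], [1, 1]]

Add corresponding elements:
(2)+(0)=2
(2)+(2)=4
(0)+(1)=1
(0)+(1)=1
A + B = [[2, 4], [1, 1]]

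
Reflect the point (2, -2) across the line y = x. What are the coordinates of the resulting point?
(-2, 2)

Reflection across line y = x: (2, -2) → (-2, 2)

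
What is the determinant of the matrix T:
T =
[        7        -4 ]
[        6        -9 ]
det(T) = -39

For a 2×2 matrix [[a, b], [c, d]], det = a*d - b*c.
det(T) = (7)*(-9) - (-4)*(6) = -63 + 24 = -39.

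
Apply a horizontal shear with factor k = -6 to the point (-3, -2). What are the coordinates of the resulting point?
(9, -2)

Shear matrix for horizontal shear with factor k = -6:
[[1, -6], [0, 1]]
Result: (-3, -2) → (9, -2)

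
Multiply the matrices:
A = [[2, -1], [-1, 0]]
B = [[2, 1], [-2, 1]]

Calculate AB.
[[6, 1], [-2, -1]]

Each entry (i,j) of AB = sum over k of A[i][k]*B[k][j].
(AB)[0][0] = (2)*(2) + (-1)*(-2) = 6
(AB)[0][1] = (2)*(1) + (-1)*(1) = 1
(AB)[1][0] = (-1)*(2) + (0)*(-2) = -2
(AB)[1][1] = (-1)*(1) + (0)*(1) = -1
AB = [[6, 1], [-2, -1]]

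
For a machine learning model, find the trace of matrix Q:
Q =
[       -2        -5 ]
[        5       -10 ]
tr(Q) = -2 - 10 = -12

The trace of a square matrix is the sum of its diagonal entries.
Diagonal entries of Q: Q[0][0] = -2, Q[1][1] = -10.
tr(Q) = -2 - 10 = -12.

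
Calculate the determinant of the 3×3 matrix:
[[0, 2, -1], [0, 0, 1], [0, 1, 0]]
0

Expansion along first row:
det = 0·det([[0,1],[1,0]]) - 2·det([[0,1],[0,0]]) + -1·det([[0,0],[0,1]])
    = 0·(0·0 - 1·1) - 2·(0·0 - 1·0) + -1·(0·1 - 0·0)
    = 0·-1 - 2·0 + -1·0
    = 0 + 0 + 0 = 0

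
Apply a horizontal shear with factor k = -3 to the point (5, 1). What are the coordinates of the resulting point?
(2, 1)

Shear matrix for horizontal shear with factor k = -3:
[[1, -3], [0, 1]]
Result: (5, 1) → (2, 1)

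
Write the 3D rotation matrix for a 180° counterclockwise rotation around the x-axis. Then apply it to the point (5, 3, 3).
R = [[1, 0, 0], [0, -1, 0], [0, 0, -1]]; R·(5, 3, 3) = (5, -3, -3)

Rotation matrix for 180° around x-axis:
cos(180°) = -1, sin(180°) = 0
R = [[1, 0, 0], [0, -1, 0], [0, 0, -1]]
Apply to (5, 3, 3): R·[5, 3, 3]ᵀ = (5, -3, -3)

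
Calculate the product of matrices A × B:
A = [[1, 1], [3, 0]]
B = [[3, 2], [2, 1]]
[[5, 3], [9, 6]]

Matrix multiplication:
C[0][0] = 1×3 + 1×2 = 5
C[0][1] = 1×2 + 1×1 = 3
C[1][0] = 3×3 + 0×2 = 9
C[1][1] = 3×2 + 0×1 = 6
Result: [[5, 3], [9, 6]]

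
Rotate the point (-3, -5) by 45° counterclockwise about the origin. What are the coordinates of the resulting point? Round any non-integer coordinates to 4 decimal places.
(1.4142, -5.6569)

Rotation matrix R(θ) = [[cos θ, -sin θ], [sin θ, cos θ]]; for θ = 45°:
R = [[√2/2, -√2/2], [√2/2, √2/2]]
Result: R × [-3, -5]ᵀ = [√2/2·-3 + (-√2/2)·-5, √2/2·-3 + (√2/2)·-5]ᵀ = (1.4142, -5.6569)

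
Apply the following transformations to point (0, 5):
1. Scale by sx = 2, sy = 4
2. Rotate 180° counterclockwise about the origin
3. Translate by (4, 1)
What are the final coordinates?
(4, -19)

Step 1: Scale → (0, 20)
Step 2: Rotate 180° → (0, -20)
Step 3: Translate → (4, -19)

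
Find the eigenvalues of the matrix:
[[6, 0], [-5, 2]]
λ = 2 and λ = 6

Characteristic equation: det(A - λI) = 0
λ² - (trace)λ + (det) = 0
λ² - (8)λ + (12) = 0
λ² - 8λ + 12 = 0
Solving: λ = 2, 6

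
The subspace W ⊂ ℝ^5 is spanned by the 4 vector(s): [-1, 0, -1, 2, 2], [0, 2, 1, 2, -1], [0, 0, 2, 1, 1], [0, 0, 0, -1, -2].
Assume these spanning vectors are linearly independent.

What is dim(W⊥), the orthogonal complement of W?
dim(W⊥) = 1

For any subspace W of ℝ^n, dim(W) + dim(W⊥) = n (the whole-space dimension).
Here the given 4 vectors are linearly independent, so dim(W) = 4.
Thus dim(W⊥) = n - dim(W) = 5 - 4 = 1.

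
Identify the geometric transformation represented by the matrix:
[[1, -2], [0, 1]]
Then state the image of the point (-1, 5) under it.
horizontal shear with factor -2; image of (-1, 5) is (-11, 5)

The matrix [[1, k], [0, 1]] sends (x, y) to (x + -2y, y), leaving the y-coordinate fixed: a horizontal shear.
The matrix [[1, -2], [0, 1]] represents: horizontal shear with factor -2.
Applying it to (-1, 5): [1·-1 + -2·5, 0·-1 + 1·5] = (-11, 5).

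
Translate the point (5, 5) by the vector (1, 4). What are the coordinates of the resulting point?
(6, 9)

Translation by (1, 4):
x' = 5 + 1 = 6
y' = 5 + 4 = 9
Homogeneous matrix: [[1, 0, 1], [0, 1, 4], [0, 0, 1]]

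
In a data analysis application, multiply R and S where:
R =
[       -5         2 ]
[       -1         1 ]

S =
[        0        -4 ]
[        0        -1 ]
RS =
[        0        18 ]
[        0         3 ]

Matrix multiplication: (RS)[i][j] = sum over k of R[i][k] * S[k][j].
  (RS)[0][0] = (-5)*(0) + (2)*(0) = 0
  (RS)[0][1] = (-5)*(-4) + (2)*(-1) = 18
  (RS)[1][0] = (-1)*(0) + (1)*(0) = 0
  (RS)[1][1] = (-1)*(-4) + (1)*(-1) = 3
RS =
[        0        18 ]
[        0         3 ]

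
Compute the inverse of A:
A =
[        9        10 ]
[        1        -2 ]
det(A) = -28
A⁻¹ =
[     1/14      5/14 ]
[     1/28     -9/28 ]

For a 2×2 matrix A = [[a, b], [c, d]] with det(A) ≠ 0, A⁻¹ = (1/det(A)) * [[d, -b], [-c, a]].
det(A) = (9)*(-2) - (10)*(1) = -18 - 10 = -28.
A⁻¹ = (1/-28) * [[-2, -10], [-1, 9]].
Dividing each entry by -28 and reducing:
A⁻¹ =
[     1/14      5/14 ]
[     1/28     -9/28 ]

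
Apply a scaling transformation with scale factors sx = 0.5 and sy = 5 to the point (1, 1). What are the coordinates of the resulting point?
(0.5, 5)

Scaling matrix:
[[0.50, 0], [0, 5]]
Result: (1 × 0.5, 1 × 5) = (0.5, 5)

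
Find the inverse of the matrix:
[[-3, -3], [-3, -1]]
[[1/6, -1/2], [-1/2, 1/2]]

For [[a,b],[c,d]], inverse = (1/det)·[[d,-b],[-c,a]]
det = -3·-1 - -3·-3 = -6
Inverse = (1/-6)·[[-1, 3], [3, -3]]
        = [[1/6, -1/2], [-1/2, 1/2]]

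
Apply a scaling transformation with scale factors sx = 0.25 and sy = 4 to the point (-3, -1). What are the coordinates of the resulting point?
(-0.75, -4)

Scaling matrix:
[[0.25, 0], [0, 4]]
Result: (-3 × 0.25, -1 × 4) = (-0.75, -4)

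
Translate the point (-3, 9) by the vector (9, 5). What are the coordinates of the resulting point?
(6, 14)

Translation by (9, 5):
x' = -3 + 9 = 6
y' = 9 + 5 = 14
Homogeneous matrix: [[1, 0, 9], [0, 1, 5], [0, 0, 1]]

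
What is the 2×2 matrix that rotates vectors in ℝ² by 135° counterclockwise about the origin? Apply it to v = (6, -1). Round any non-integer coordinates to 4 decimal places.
R = [[-√2/2, -√2/2], [√2/2, -√2/2]]; R·v = (-3.5355, 4.9497)

A counterclockwise rotation by angle θ in ℝ² has matrix R(θ) = [[cos θ, -sin θ], [sin θ, cos θ]].
For θ = 135°: cos θ = -√2/2, sin θ = √2/2.
R(135°) = [[-√2/2, -√2/2], [√2/2, -√2/2]].
R·v = [-√2/2·6 + (-√2/2)·-1, √2/2·6 + -√2/2·-1] = (-3.5355, 4.9497).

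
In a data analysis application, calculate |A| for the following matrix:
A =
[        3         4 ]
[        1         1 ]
det(A) = -1

For a 2×2 matrix [[a, b], [c, d]], det = a*d - b*c.
det(A) = (3)*(1) - (4)*(1) = 3 - 4 = -1.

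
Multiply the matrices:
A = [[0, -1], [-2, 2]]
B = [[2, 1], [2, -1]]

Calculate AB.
[[-2, 1], [0, -4]]

Each entry (i,j) of AB = sum over k of A[i][k]*B[k][j].
(AB)[0][0] = (0)*(2) + (-1)*(2) = -2
(AB)[0][1] = (0)*(1) + (-1)*(-1) = 1
(AB)[1][0] = (-2)*(2) + (2)*(2) = 0
(AB)[1][1] = (-2)*(1) + (2)*(-1) = -4
AB = [[-2, 1], [0, -4]]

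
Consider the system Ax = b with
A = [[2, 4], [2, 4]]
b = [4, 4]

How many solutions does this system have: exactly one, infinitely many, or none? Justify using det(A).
Infinitely many solutions

det(A) = (2)*(4) - (4)*(2) = 0, so A is singular (column 2 is 2 times column 1).
b = [4, 4] = 2 * column 1 of A, so b lies in the column space of A.
A singular matrix whose right-hand side is in its column space gives a 1-parameter family of solutions — infinitely many.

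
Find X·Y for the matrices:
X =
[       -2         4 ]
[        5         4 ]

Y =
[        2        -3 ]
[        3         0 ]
XY =
[        8         6 ]
[       22       -15 ]

Matrix multiplication: (XY)[i][j] = sum over k of X[i][k] * Y[k][j].
  (XY)[0][0] = (-2)*(2) + (4)*(3) = 8
  (XY)[0][1] = (-2)*(-3) + (4)*(0) = 6
  (XY)[1][0] = (5)*(2) + (4)*(3) = 22
  (XY)[1][1] = (5)*(-3) + (4)*(0) = -15
XY =
[        8         6 ]
[       22       -15 ]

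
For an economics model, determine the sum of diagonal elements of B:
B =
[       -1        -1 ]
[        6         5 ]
tr(B) = -1 + 5 = 4

The trace of a square matrix is the sum of its diagonal entries.
Diagonal entries of B: B[0][0] = -1, B[1][1] = 5.
tr(B) = -1 + 5 = 4.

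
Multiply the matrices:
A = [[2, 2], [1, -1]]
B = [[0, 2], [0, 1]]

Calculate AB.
[[0, 6], [0, 1]]

Each entry (i,j) of AB = sum over k of A[i][k]*B[k][j].
(AB)[0][0] = (2)*(0) + (2)*(0) = 0
(AB)[0][1] = (2)*(2) + (2)*(1) = 6
(AB)[1][0] = (1)*(0) + (-1)*(0) = 0
(AB)[1][1] = (1)*(2) + (-1)*(1) = 1
AB = [[0, 6], [0, 1]]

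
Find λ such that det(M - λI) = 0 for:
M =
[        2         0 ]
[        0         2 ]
λ = 2, 2

Solve det(M - λI) = 0. For a 2×2 matrix the characteristic equation is λ² - (trace)λ + det = 0.
trace(M) = a + d = 2 + 2 = 4.
det(M) = a*d - b*c = (2)*(2) - (0)*(0) = 4 - 0 = 4.
Characteristic equation: λ² - (4)λ + (4) = 0.
Discriminant = (4)² - 4*(4) = 16 - 16 = 0.
λ = (4 ± √0) / 2 = (4 ± 0) / 2 = 2, 2.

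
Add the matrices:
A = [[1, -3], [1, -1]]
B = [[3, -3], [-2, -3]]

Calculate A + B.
[[4, -6], [-1, -4]]

Add corresponding elements:
(1)+(3)=4
(-3)+(-3)=-6
(1)+(-2)=-1
(-1)+(-3)=-4
A + B = [[4, -6], [-1, -4]]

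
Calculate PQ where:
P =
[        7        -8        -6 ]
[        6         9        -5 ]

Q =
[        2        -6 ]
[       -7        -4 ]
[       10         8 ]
PQ =
[       10       -58 ]
[     -101      -112 ]

Matrix multiplication: (PQ)[i][j] = sum over k of P[i][k] * Q[k][j].
  (PQ)[0][0] = (7)*(2) + (-8)*(-7) + (-6)*(10) = 10
  (PQ)[0][1] = (7)*(-6) + (-8)*(-4) + (-6)*(8) = -58
  (PQ)[1][0] = (6)*(2) + (9)*(-7) + (-5)*(10) = -101
  (PQ)[1][1] = (6)*(-6) + (9)*(-4) + (-5)*(8) = -112
PQ =
[       10       -58 ]
[     -101      -112 ]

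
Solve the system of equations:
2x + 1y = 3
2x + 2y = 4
x = 1, y = 1

Use elimination (row reduction):
Equation 1: 2x + 1y = 3.
Equation 2: 2x + 2y = 4.
Multiply Eq1 by 2 and Eq2 by 2: 4x + 2y = 6;  4x + 4y = 8.
Subtract: (2)y = 2, so y = 1.
Back-substitute into Eq1: 2x + 1*(1) = 3, so x = 1.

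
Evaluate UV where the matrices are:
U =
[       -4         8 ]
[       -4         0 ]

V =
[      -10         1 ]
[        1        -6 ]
UV =
[       48       -52 ]
[       40        -4 ]

Matrix multiplication: (UV)[i][j] = sum over k of U[i][k] * V[k][j].
  (UV)[0][0] = (-4)*(-10) + (8)*(1) = 48
  (UV)[0][1] = (-4)*(1) + (8)*(-6) = -52
  (UV)[1][0] = (-4)*(-10) + (0)*(1) = 40
  (UV)[1][1] = (-4)*(1) + (0)*(-6) = -4
UV =
[       48       -52 ]
[       40        -4 ]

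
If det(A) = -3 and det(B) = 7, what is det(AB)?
-21

Use the multiplicative property of determinants: det(AB) = det(A)*det(B).
det(AB) = (-3)*(7) = -21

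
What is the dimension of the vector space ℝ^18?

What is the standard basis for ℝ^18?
Dimension = 18; standard basis = {e_1, e_2, e_3, …, e_18}

ℝ^18 is the space of 18-tuples of real numbers; its dimension is 18.
The standard basis consists of 18 vectors: e_1, e_2, e_3, …, e_18, where e_i is the vector with 1 in position i and 0 elsewhere.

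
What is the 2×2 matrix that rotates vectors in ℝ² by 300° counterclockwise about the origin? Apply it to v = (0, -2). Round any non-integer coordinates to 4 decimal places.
R = [[1/2, √3/2], [-√3/2, 1/2]]; R·v = (-1.7321, -1.0000)

A counterclockwise rotation by angle θ in ℝ² has matrix R(θ) = [[cos θ, -sin θ], [sin θ, cos θ]].
For θ = 300°: cos θ = 1/2, sin θ = -√3/2.
R(300°) = [[1/2, √3/2], [-√3/2, 1/2]].
R·v = [1/2·0 + (√3/2)·-2, -√3/2·0 + 1/2·-2] = (-1.7321, -1.0000).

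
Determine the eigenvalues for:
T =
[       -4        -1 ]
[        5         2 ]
λ = -3, 1

Solve det(T - λI) = 0. For a 2×2 matrix the characteristic equation is λ² - (trace)λ + det = 0.
trace(T) = a + d = -4 + 2 = -2.
det(T) = a*d - b*c = (-4)*(2) - (-1)*(5) = -8 + 5 = -3.
Characteristic equation: λ² - (-2)λ + (-3) = 0.
Discriminant = (-2)² - 4*(-3) = 4 + 12 = 16.
λ = (-2 ± √16) / 2 = (-2 ± 4) / 2 = -3, 1.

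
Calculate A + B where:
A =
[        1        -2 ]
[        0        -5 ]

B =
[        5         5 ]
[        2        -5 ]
A + B =
[        6         3 ]
[        2       -10 ]

Matrix addition is elementwise: (A+B)[i][j] = A[i][j] + B[i][j].
  (A+B)[0][0] = (1) + (5) = 6
  (A+B)[0][1] = (-2) + (5) = 3
  (A+B)[1][0] = (0) + (2) = 2
  (A+B)[1][1] = (-5) + (-5) = -10
A + B =
[        6         3 ]
[        2       -10 ]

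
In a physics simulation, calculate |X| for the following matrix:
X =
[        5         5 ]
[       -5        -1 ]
det(X) = 20

For a 2×2 matrix [[a, b], [c, d]], det = a*d - b*c.
det(X) = (5)*(-1) - (5)*(-5) = -5 + 25 = 20.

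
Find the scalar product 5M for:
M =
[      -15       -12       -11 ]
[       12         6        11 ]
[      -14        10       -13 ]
5M =
[      -75       -60       -55 ]
[       60        30        55 ]
[      -70        50       -65 ]

Scalar multiplication is elementwise: (5M)[i][j] = 5 * M[i][j].
  (5M)[0][0] = 5 * (-15) = -75
  (5M)[0][1] = 5 * (-12) = -60
  (5M)[0][2] = 5 * (-11) = -55
  (5M)[1][0] = 5 * (12) = 60
  (5M)[1][1] = 5 * (6) = 30
  (5M)[1][2] = 5 * (11) = 55
  (5M)[2][0] = 5 * (-14) = -70
  (5M)[2][1] = 5 * (10) = 50
  (5M)[2][2] = 5 * (-13) = -65
5M =
[      -75       -60       -55 ]
[       60        30        55 ]
[      -70        50       -65 ]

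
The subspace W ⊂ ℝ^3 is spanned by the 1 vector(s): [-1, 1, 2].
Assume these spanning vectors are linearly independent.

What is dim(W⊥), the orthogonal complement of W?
dim(W⊥) = 2

For any subspace W of ℝ^n, dim(W) + dim(W⊥) = n (the whole-space dimension).
Here the given 1 vectors are linearly independent, so dim(W) = 1.
Thus dim(W⊥) = n - dim(W) = 3 - 1 = 2.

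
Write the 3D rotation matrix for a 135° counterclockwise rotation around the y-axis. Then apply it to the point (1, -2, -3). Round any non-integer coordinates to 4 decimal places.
R = [[-√2/2, 0, √2/2], [0, 1, 0], [-√2/2, 0, -√2/2]]; R·(1, -2, -3) = (-2.8284, -2.0000, 1.4142)

Rotation matrix for 135° around y-axis:
cos(135°) = -√2/2, sin(135°) = √2/2
R = [[-√2/2, 0, √2/2], [0, 1, 0], [-√2/2, 0, -√2/2]]
Apply to (1, -2, -3): R·[1, -2, -3]ᵀ = (-2.8284, -2.0000, 1.4142)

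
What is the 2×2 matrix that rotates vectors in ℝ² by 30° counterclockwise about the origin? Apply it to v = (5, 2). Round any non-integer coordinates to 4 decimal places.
R = [[√3/2, -1/2], [1/2, √3/2]]; R·v = (3.3301, 4.2321)

A counterclockwise rotation by angle θ in ℝ² has matrix R(θ) = [[cos θ, -sin θ], [sin θ, cos θ]].
For θ = 30°: cos θ = √3/2, sin θ = 1/2.
R(30°) = [[√3/2, -1/2], [1/2, √3/2]].
R·v = [√3/2·5 + (-1/2)·2, 1/2·5 + √3/2·2] = (3.3301, 4.2321).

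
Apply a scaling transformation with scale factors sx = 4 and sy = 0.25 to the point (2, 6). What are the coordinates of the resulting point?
(8, 1.5)

Scaling matrix:
[[4, 0], [0, 0.25]]
Result: (2 × 4, 6 × 0.25) = (8, 1.5)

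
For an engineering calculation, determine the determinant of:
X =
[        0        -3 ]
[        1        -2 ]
det(X) = 3

For a 2×2 matrix [[a, b], [c, d]], det = a*d - b*c.
det(X) = (0)*(-2) - (-3)*(1) = 0 + 3 = 3.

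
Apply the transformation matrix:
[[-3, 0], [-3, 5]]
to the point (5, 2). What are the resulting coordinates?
(-15, -5)

Matrix multiplication:
[[-3, 0], [-3, 5]] × [5, 2]ᵀ
= [-3×5 + 0×2, -3×5 + 5×2]ᵀ
= [-15.0000, -5.0000]ᵀ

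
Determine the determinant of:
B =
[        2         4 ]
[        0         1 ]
det(B) = 2

For a 2×2 matrix [[a, b], [c, d]], det = a*d - b*c.
det(B) = (2)*(1) - (4)*(0) = 2 - 0 = 2.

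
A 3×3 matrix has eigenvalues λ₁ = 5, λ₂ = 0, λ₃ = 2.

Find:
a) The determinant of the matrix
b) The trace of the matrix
det = 0, trace = 7

Two standard eigenvalue identities:
- det(A) equals the product of the eigenvalues (counted with multiplicity).
- trace(A) equals the sum of the eigenvalues.
det(A) = (5)*(0)*(2) = 0.
trace(A) = 5 + 0 + 2 = 7.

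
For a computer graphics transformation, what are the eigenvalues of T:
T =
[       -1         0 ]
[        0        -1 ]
λ = -1, -1

Solve det(T - λI) = 0. For a 2×2 matrix the characteristic equation is λ² - (trace)λ + det = 0.
trace(T) = a + d = -1 - 1 = -2.
det(T) = a*d - b*c = (-1)*(-1) - (0)*(0) = 1 - 0 = 1.
Characteristic equation: λ² - (-2)λ + (1) = 0.
Discriminant = (-2)² - 4*(1) = 4 - 4 = 0.
λ = (-2 ± √0) / 2 = (-2 ± 0) / 2 = -1, -1.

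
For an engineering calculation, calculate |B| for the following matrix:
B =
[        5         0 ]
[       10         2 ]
det(B) = 10

For a 2×2 matrix [[a, b], [c, d]], det = a*d - b*c.
det(B) = (5)*(2) - (0)*(10) = 10 - 0 = 10.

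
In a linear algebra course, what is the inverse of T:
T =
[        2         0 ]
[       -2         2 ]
det(T) = 4
T⁻¹ =
[      1/2         0 ]
[      1/2       1/2 ]

For a 2×2 matrix T = [[a, b], [c, d]] with det(T) ≠ 0, T⁻¹ = (1/det(T)) * [[d, -b], [-c, a]].
det(T) = (2)*(2) - (0)*(-2) = 4 - 0 = 4.
T⁻¹ = (1/4) * [[2, 0], [2, 2]].
Dividing each entry by 4 and reducing:
T⁻¹ =
[      1/2         0 ]
[      1/2       1/2 ]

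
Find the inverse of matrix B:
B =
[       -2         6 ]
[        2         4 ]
det(B) = -20
B⁻¹ =
[     -1/5      3/10 ]
[     1/10      1/10 ]

For a 2×2 matrix B = [[a, b], [c, d]] with det(B) ≠ 0, B⁻¹ = (1/det(B)) * [[d, -b], [-c, a]].
det(B) = (-2)*(4) - (6)*(2) = -8 - 12 = -20.
B⁻¹ = (1/-20) * [[4, -6], [-2, -2]].
Dividing each entry by -20 and reducing:
B⁻¹ =
[     -1/5      3/10 ]
[     1/10      1/10 ]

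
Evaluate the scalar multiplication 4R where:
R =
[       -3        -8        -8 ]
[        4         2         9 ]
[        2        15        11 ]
4R =
[      -12       -32       -32 ]
[       16         8        36 ]
[        8        60        44 ]

Scalar multiplication is elementwise: (4R)[i][j] = 4 * R[i][j].
  (4R)[0][0] = 4 * (-3) = -12
  (4R)[0][1] = 4 * (-8) = -32
  (4R)[0][2] = 4 * (-8) = -32
  (4R)[1][0] = 4 * (4) = 16
  (4R)[1][1] = 4 * (2) = 8
  (4R)[1][2] = 4 * (9) = 36
  (4R)[2][0] = 4 * (2) = 8
  (4R)[2][1] = 4 * (15) = 60
  (4R)[2][2] = 4 * (11) = 44
4R =
[      -12       -32       -32 ]
[       16         8        36 ]
[        8        60        44 ]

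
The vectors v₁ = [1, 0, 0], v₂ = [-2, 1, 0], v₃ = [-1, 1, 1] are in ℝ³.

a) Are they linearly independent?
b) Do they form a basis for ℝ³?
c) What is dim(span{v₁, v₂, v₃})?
Yes independent, yes basis, dim = 3

Stack v₁, v₂, v₃ as rows of a 3×3 matrix.
[[1, 0, 0]; [-2, 1, 0]; [-1, 1, 1]] is already lower triangular with nonzero diagonal entries (1, 1, 1), so its determinant is the product of the diagonal entries, det = (1)·(1)·(1) = 1 ≠ 0, and the rows are linearly independent.
Three linearly independent vectors in ℝ³ form a basis for ℝ³, so dim(span{v₁,v₂,v₃}) = 3.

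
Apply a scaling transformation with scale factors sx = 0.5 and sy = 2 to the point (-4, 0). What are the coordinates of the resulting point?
(-2.0, 0)

Scaling matrix:
[[0.50, 0], [0, 2]]
Result: (-4 × 0.5, 0 × 2) = (-2.0, 0)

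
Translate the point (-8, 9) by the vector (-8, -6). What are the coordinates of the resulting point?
(-16, 3)

Translation by (-8, -6):
x' = -8 + -8 = -16
y' = 9 + -6 = 3
Homogeneous matrix: [[1, 0, -8], [0, 1, -6], [0, 0, 1]]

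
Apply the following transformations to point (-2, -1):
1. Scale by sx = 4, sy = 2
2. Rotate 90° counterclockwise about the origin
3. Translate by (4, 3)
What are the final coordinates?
(6, -5)

Step 1: Scale → (-8, -2)
Step 2: Rotate 90° → (2, -8)
Step 3: Translate → (6, -5)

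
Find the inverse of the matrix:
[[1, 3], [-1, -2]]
[[-2, -3], [1, 1]]

For [[a,b],[c,d]], inverse = (1/det)·[[d,-b],[-c,a]]
det = 1·-2 - 3·-1 = 1
Inverse = (1/1)·[[-2, -3], [1, 1]]
        = [[-2, -3], [1, 1]]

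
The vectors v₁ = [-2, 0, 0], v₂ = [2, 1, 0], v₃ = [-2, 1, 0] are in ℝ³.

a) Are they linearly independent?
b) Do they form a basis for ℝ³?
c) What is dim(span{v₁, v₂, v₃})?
Not independent, not a basis, dim(span) = 2

Check whether v₃ can be written as a linear combination of v₁ and v₂.
v₃ = (2)·v₁ + (1)·v₂ = [-2, 1, 0], so the three vectors are linearly dependent.
Thus they do not form a basis for ℝ³, and dim(span{v₁, v₂, v₃}) = 2 (spanned by v₁ and v₂).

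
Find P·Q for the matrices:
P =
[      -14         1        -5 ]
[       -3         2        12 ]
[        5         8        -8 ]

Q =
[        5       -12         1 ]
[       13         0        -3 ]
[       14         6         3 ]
PQ =
[     -127       138       -32 ]
[      179       108        27 ]
[       17      -108       -43 ]

Matrix multiplication: (PQ)[i][j] = sum over k of P[i][k] * Q[k][j].
  (PQ)[0][0] = (-14)*(5) + (1)*(13) + (-5)*(14) = -127
  (PQ)[0][1] = (-14)*(-12) + (1)*(0) + (-5)*(6) = 138
  (PQ)[0][2] = (-14)*(1) + (1)*(-3) + (-5)*(3) = -32
  (PQ)[1][0] = (-3)*(5) + (2)*(13) + (12)*(14) = 179
  (PQ)[1][1] = (-3)*(-12) + (2)*(0) + (12)*(6) = 108
  (PQ)[1][2] = (-3)*(1) + (2)*(-3) + (12)*(3) = 27
  (PQ)[2][0] = (5)*(5) + (8)*(13) + (-8)*(14) = 17
  (PQ)[2][1] = (5)*(-12) + (8)*(0) + (-8)*(6) = -108
  (PQ)[2][2] = (5)*(1) + (8)*(-3) + (-8)*(3) = -43
PQ =
[     -127       138       -32 ]
[      179       108        27 ]
[       17      -108       -43 ]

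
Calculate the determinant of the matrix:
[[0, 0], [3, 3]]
0

For a 2×2 matrix [[a, b], [c, d]], det = ad - bc
det = (0)(3) - (0)(3) = 0 - 0 = 0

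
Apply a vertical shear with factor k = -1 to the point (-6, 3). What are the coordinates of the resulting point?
(-6, 9)

Shear matrix for vertical shear with factor k = -1:
[[1, 0], [-1, 1]]
Result: (-6, 3) → (-6, 9)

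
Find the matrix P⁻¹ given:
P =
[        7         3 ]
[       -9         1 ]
det(P) = 34
P⁻¹ =
[     1/34     -3/34 ]
[     9/34      7/34 ]

For a 2×2 matrix P = [[a, b], [c, d]] with det(P) ≠ 0, P⁻¹ = (1/det(P)) * [[d, -b], [-c, a]].
det(P) = (7)*(1) - (3)*(-9) = 7 + 27 = 34.
P⁻¹ = (1/34) * [[1, -3], [9, 7]].
Dividing each entry by 34 and reducing:
P⁻¹ =
[     1/34     -3/34 ]
[     9/34      7/34 ]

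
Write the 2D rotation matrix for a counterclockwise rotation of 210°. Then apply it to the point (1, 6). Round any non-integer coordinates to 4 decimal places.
R = [[-√3/2, 1/2], [-1/2, -√3/2]]; R·(1, 6) = (2.1340, -5.6962)

Rotation matrix formula: R(θ) = [[cos θ, -sin θ], [sin θ, cos θ]]
For θ = 210°:
cos(210°) = -√3/2
sin(210°) = -1/2
R = [[-√3/2, 1/2], [-1/2, -√3/2]]
Apply to (1, 6): [-√3/2·1 + (1/2)·6, -1/2·1 + -√3/2·6] = (2.1340, -5.6962)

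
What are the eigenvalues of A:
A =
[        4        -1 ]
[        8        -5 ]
λ = -4, 3

Solve det(A - λI) = 0. For a 2×2 matrix the characteristic equation is λ² - (trace)λ + det = 0.
trace(A) = a + d = 4 - 5 = -1.
det(A) = a*d - b*c = (4)*(-5) - (-1)*(8) = -20 + 8 = -12.
Characteristic equation: λ² - (-1)λ + (-12) = 0.
Discriminant = (-1)² - 4*(-12) = 1 + 48 = 49.
λ = (-1 ± √49) / 2 = (-1 ± 7) / 2 = -4, 3.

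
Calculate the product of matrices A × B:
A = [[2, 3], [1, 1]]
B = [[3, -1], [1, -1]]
[[9, -5], [4, -2]]

Matrix multiplication:
C[0][0] = 2×3 + 3×1 = 9
C[0][1] = 2×-1 + 3×-1 = -5
C[1][0] = 1×3 + 1×1 = 4
C[1][1] = 1×-1 + 1×-1 = -2
Result: [[9, -5], [4, -2]]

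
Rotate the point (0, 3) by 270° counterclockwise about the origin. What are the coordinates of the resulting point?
(3, 0)

Rotation matrix R(θ) = [[cos θ, -sin θ], [sin θ, cos θ]]; for θ = 270°:
R = [[0, 1], [-1, 0]]
Result: R × [0, 3]ᵀ = [0·0 + (1)·3, -1·0 + (0)·3]ᵀ = (3, 0)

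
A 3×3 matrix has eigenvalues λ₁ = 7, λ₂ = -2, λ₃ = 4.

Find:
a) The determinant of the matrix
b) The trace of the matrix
det = -56, trace = 9

Two standard eigenvalue identities:
- det(A) equals the product of the eigenvalues (counted with multiplicity).
- trace(A) equals the sum of the eigenvalues.
det(A) = (7)*(-2)*(4) = -56.
trace(A) = 7 - 2 + 4 = 9.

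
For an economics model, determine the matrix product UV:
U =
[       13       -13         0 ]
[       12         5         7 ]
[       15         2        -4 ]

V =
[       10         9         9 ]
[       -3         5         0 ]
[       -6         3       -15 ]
UV =
[      169        52       117 ]
[       63       154         3 ]
[      168       133       195 ]

Matrix multiplication: (UV)[i][j] = sum over k of U[i][k] * V[k][j].
  (UV)[0][0] = (13)*(10) + (-13)*(-3) + (0)*(-6) = 169
  (UV)[0][1] = (13)*(9) + (-13)*(5) + (0)*(3) = 52
  (UV)[0][2] = (13)*(9) + (-13)*(0) + (0)*(-15) = 117
  (UV)[1][0] = (12)*(10) + (5)*(-3) + (7)*(-6) = 63
  (UV)[1][1] = (12)*(9) + (5)*(5) + (7)*(3) = 154
  (UV)[1][2] = (12)*(9) + (5)*(0) + (7)*(-15) = 3
  (UV)[2][0] = (15)*(10) + (2)*(-3) + (-4)*(-6) = 168
  (UV)[2][1] = (15)*(9) + (2)*(5) + (-4)*(3) = 133
  (UV)[2][2] = (15)*(9) + (2)*(0) + (-4)*(-15) = 195
UV =
[      169        52       117 ]
[       63       154         3 ]
[      168       133       195 ]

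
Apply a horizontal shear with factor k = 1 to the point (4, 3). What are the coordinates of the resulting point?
(7, 3)

Shear matrix for horizontal shear with factor k = 1:
[[1, 1], [0, 1]]
Result: (4, 3) → (7, 3)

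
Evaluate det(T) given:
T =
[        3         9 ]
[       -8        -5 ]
det(T) = 57

For a 2×2 matrix [[a, b], [c, d]], det = a*d - b*c.
det(T) = (3)*(-5) - (9)*(-8) = -15 + 72 = 57.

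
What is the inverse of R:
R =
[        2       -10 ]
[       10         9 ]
det(R) = 118
R⁻¹ =
[    9/118      5/59 ]
[    -5/59      1/59 ]

For a 2×2 matrix R = [[a, b], [c, d]] with det(R) ≠ 0, R⁻¹ = (1/det(R)) * [[d, -b], [-c, a]].
det(R) = (2)*(9) - (-10)*(10) = 18 + 100 = 118.
R⁻¹ = (1/118) * [[9, 10], [-10, 2]].
Dividing each entry by 118 and reducing:
R⁻¹ =
[    9/118      5/59 ]
[    -5/59      1/59 ]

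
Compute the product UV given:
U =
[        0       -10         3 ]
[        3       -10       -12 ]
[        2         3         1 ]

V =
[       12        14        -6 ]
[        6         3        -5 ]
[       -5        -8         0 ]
UV =
[      -75       -54        50 ]
[       36       108        32 ]
[       37        29       -27 ]

Matrix multiplication: (UV)[i][j] = sum over k of U[i][k] * V[k][j].
  (UV)[0][0] = (0)*(12) + (-10)*(6) + (3)*(-5) = -75
  (UV)[0][1] = (0)*(14) + (-10)*(3) + (3)*(-8) = -54
  (UV)[0][2] = (0)*(-6) + (-10)*(-5) + (3)*(0) = 50
  (UV)[1][0] = (3)*(12) + (-10)*(6) + (-12)*(-5) = 36
  (UV)[1][1] = (3)*(14) + (-10)*(3) + (-12)*(-8) = 108
  (UV)[1][2] = (3)*(-6) + (-10)*(-5) + (-12)*(0) = 32
  (UV)[2][0] = (2)*(12) + (3)*(6) + (1)*(-5) = 37
  (UV)[2][1] = (2)*(14) + (3)*(3) + (1)*(-8) = 29
  (UV)[2][2] = (2)*(-6) + (3)*(-5) + (1)*(0) = -27
UV =
[      -75       -54        50 ]
[       36       108        32 ]
[       37        29       -27 ]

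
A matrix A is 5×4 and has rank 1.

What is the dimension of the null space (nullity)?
3

The rank-nullity theorem for an m×n matrix states:
rank(A) + nullity(A) = n (the number of columns).
Here n = 4 and rank(A) = 1, so nullity(A) = 4 - 1 = 3.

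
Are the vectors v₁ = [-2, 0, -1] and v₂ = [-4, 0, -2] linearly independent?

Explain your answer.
No, linearly dependent (v₂ = 2·v₁)

Check whether there is a scalar k with v₂ = k·v₁.
Comparing components, k = 2 satisfies 2·[-2, 0, -1] = [-4, 0, -2].
Since v₂ is a scalar multiple of v₁, the two vectors are linearly dependent.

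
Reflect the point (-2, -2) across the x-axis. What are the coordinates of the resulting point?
(-2, 2)

Reflection across x-axis: (-2, -2) → (-2, 2)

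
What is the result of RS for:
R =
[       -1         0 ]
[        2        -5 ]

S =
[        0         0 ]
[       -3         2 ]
RS =
[        0         0 ]
[       15       -10 ]

Matrix multiplication: (RS)[i][j] = sum over k of R[i][k] * S[k][j].
  (RS)[0][0] = (-1)*(0) + (0)*(-3) = 0
  (RS)[0][1] = (-1)*(0) + (0)*(2) = 0
  (RS)[1][0] = (2)*(0) + (-5)*(-3) = 15
  (RS)[1][1] = (2)*(0) + (-5)*(2) = -10
RS =
[        0         0 ]
[       15       -10 ]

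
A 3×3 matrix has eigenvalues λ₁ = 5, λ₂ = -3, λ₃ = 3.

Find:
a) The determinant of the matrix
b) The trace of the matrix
det = -45, trace = 5

Two standard eigenvalue identities:
- det(A) equals the product of the eigenvalues (counted with multiplicity).
- trace(A) equals the sum of the eigenvalues.
det(A) = (5)*(-3)*(3) = -45.
trace(A) = 5 - 3 + 3 = 5.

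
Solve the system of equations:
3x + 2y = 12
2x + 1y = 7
x = 2, y = 3

Use elimination (row reduction):
Equation 1: 3x + 2y = 12.
Equation 2: 2x + 1y = 7.
Multiply Eq1 by 2 and Eq2 by 3: 6x + 4y = 24;  6x + 3y = 21.
Subtract: (-1)y = -3, so y = 3.
Back-substitute into Eq1: 3x + 2*(3) = 12, so x = 2.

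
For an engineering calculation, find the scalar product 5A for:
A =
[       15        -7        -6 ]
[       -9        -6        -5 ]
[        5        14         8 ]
5A =
[       75       -35       -30 ]
[      -45       -30       -25 ]
[       25        70        40 ]

Scalar multiplication is elementwise: (5A)[i][j] = 5 * A[i][j].
  (5A)[0][0] = 5 * (15) = 75
  (5A)[0][1] = 5 * (-7) = -35
  (5A)[0][2] = 5 * (-6) = -30
  (5A)[1][0] = 5 * (-9) = -45
  (5A)[1][1] = 5 * (-6) = -30
  (5A)[1][2] = 5 * (-5) = -25
  (5A)[2][0] = 5 * (5) = 25
  (5A)[2][1] = 5 * (14) = 70
  (5A)[2][2] = 5 * (8) = 40
5A =
[       75       -35       -30 ]
[      -45       -30       -25 ]
[       25        70        40 ]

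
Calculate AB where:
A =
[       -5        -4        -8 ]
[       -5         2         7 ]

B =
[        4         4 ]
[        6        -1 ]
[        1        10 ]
AB =
[      -52       -96 ]
[       -1        48 ]

Matrix multiplication: (AB)[i][j] = sum over k of A[i][k] * B[k][j].
  (AB)[0][0] = (-5)*(4) + (-4)*(6) + (-8)*(1) = -52
  (AB)[0][1] = (-5)*(4) + (-4)*(-1) + (-8)*(10) = -96
  (AB)[1][0] = (-5)*(4) + (2)*(6) + (7)*(1) = -1
  (AB)[1][1] = (-5)*(4) + (2)*(-1) + (7)*(10) = 48
AB =
[      -52       -96 ]
[       -1        48 ]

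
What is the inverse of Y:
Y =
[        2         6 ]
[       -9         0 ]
det(Y) = 54
Y⁻¹ =
[        0      -1/9 ]
[      1/6      1/27 ]

For a 2×2 matrix Y = [[a, b], [c, d]] with det(Y) ≠ 0, Y⁻¹ = (1/det(Y)) * [[d, -b], [-c, a]].
det(Y) = (2)*(0) - (6)*(-9) = 0 + 54 = 54.
Y⁻¹ = (1/54) * [[0, -6], [9, 2]].
Dividing each entry by 54 and reducing:
Y⁻¹ =
[        0      -1/9 ]
[      1/6      1/27 ]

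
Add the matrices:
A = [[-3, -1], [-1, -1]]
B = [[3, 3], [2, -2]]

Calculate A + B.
[[0, 2], [1, -3]]

Add corresponding elements:
(-3)+(3)=0
(-1)+(3)=2
(-1)+(2)=1
(-1)+(-2)=-3
A + B = [[0, 2], [1, -3]]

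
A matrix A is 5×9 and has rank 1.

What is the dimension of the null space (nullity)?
8

The rank-nullity theorem for an m×n matrix states:
rank(A) + nullity(A) = n (the number of columns).
Here n = 9 and rank(A) = 1, so nullity(A) = 9 - 1 = 8.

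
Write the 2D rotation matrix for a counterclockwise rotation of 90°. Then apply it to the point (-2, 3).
R = [[0, -1], [1, 0]]; R·(-2, 3) = (-3, -2)

Rotation matrix formula: R(θ) = [[cos θ, -sin θ], [sin θ, cos θ]]
For θ = 90°:
cos(90°) = 0
sin(90°) = 1
R = [[0, -1], [1, 0]]
Apply to (-2, 3): [0·-2 + (-1)·3, 1·-2 + 0·3] = (-3, -2)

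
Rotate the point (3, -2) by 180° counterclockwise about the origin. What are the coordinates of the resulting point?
(-3, 2)

Rotation matrix R(θ) = [[cos θ, -sin θ], [sin θ, cos θ]]; for θ = 180°:
R = [[-1, 0], [0, -1]]
Result: R × [3, -2]ᵀ = [-1·3 + (0)·-2, 0·3 + (-1)·-2]ᵀ = (-3, 2)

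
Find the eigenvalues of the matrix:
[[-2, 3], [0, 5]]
λ = -2 and λ = 5

Characteristic equation: det(A - λI) = 0
λ² - (trace)λ + (det) = 0
λ² - (3)λ + (-10) = 0
λ² - 3λ - 10 = 0
Solving: λ = -2, 5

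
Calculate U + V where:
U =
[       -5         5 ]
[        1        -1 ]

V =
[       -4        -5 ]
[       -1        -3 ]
U + V =
[       -9         0 ]
[        0        -4 ]

Matrix addition is elementwise: (U+V)[i][j] = U[i][j] + V[i][j].
  (U+V)[0][0] = (-5) + (-4) = -9
  (U+V)[0][1] = (5) + (-5) = 0
  (U+V)[1][0] = (1) + (-1) = 0
  (U+V)[1][1] = (-1) + (-3) = -4
U + V =
[       -9         0 ]
[        0        -4 ]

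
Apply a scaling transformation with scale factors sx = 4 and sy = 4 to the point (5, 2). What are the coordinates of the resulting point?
(20, 8)

Scaling matrix:
[[4, 0], [0, 4]]
Result: (5 × 4, 2 × 4) = (20, 8)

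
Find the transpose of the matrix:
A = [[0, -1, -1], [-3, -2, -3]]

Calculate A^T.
[[0, -3], [-1, -2], [-1, -3]]

The transpose sends entry (i,j) to (j,i); rows become columns.
Row 0 of A: [0, -1, -1] -> column 0 of A^T.
Row 1 of A: [-3, -2, -3] -> column 1 of A^T.
A^T = [[0, -3], [-1, -2], [-1, -3]]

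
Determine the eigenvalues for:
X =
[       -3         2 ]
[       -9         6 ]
λ = 0, 3

Solve det(X - λI) = 0. For a 2×2 matrix the characteristic equation is λ² - (trace)λ + det = 0.
trace(X) = a + d = -3 + 6 = 3.
det(X) = a*d - b*c = (-3)*(6) - (2)*(-9) = -18 + 18 = 0.
Characteristic equation: λ² - (3)λ + (0) = 0.
Discriminant = (3)² - 4*(0) = 9 - 0 = 9.
λ = (3 ± √9) / 2 = (3 ± 3) / 2 = 0, 3.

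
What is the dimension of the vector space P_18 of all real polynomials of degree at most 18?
Dimension = 19

A polynomial of degree at most 18 can be written as a₀ + a₁x + a₂x² + … + a_18x^18, with 19 free coefficients a₀, …, a_18.
The set {1, x, x², …, x^18} is a basis: it spans P_18 (every such polynomial is a linear combination of these) and is linearly independent (a polynomial is zero iff all its coefficients are zero).
Therefore dim(P_18) = 18 + 1 = 19.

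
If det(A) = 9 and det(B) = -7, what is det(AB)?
-63

Use the multiplicative property of determinants: det(AB) = det(A)*det(B).
det(AB) = (9)*(-7) = -63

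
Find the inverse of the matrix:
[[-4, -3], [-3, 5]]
[[-5/29, -3/29], [-3/29, 4/29]]

For [[a,b],[c,d]], inverse = (1/det)·[[d,-b],[-c,a]]
det = -4·5 - -3·-3 = -29
Inverse = (1/-29)·[[5, 3], [3, -4]]
        = [[-5/29, -3/29], [-3/29, 4/29]]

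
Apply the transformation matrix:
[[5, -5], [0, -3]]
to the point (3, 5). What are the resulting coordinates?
(-10, -15)

Matrix multiplication:
[[5, -5], [0, -3]] × [3, 5]ᵀ
= [5×3 + -5×5, 0×3 + -3×5]ᵀ
= [-10.0000, -15.0000]ᵀ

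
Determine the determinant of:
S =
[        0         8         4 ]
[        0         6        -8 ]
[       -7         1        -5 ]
det(S) = 616

Expand along row 0 (cofactor expansion): det(S) = a*(e*i - f*h) - b*(d*i - f*g) + c*(d*h - e*g), where the 3×3 is [[a, b, c], [d, e, f], [g, h, i]].
Minor M_00 = (6)*(-5) - (-8)*(1) = -30 + 8 = -22.
Minor M_01 = (0)*(-5) - (-8)*(-7) = 0 - 56 = -56.
Minor M_02 = (0)*(1) - (6)*(-7) = 0 + 42 = 42.
det(S) = (0)*(-22) - (8)*(-56) + (4)*(42) = 0 + 448 + 168 = 616.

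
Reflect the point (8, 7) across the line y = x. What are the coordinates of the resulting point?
(7, 8)

Reflection across line y = x: (8, 7) → (7, 8)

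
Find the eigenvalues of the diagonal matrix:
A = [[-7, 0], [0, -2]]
λ₁ = -7, λ₂ = -2

The characteristic polynomial of A is det(A - λI) = (-7 - λ)(-2 - λ) = 0.
The roots are λ = -7 and λ = -2, so the eigenvalues are the diagonal entries.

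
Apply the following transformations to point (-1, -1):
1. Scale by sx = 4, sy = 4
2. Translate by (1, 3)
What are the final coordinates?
(-3, -1)

Step 1: Scale (-1, -1) by (sx, sy) = (4, 4) → (-4, -4)
Step 2: Translate by (1, 3) → (-3, -1)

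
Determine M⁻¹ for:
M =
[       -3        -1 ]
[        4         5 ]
det(M) = -11
M⁻¹ =
[    -5/11     -1/11 ]
[     4/11      3/11 ]

For a 2×2 matrix M = [[a, b], [c, d]] with det(M) ≠ 0, M⁻¹ = (1/det(M)) * [[d, -b], [-c, a]].
det(M) = (-3)*(5) - (-1)*(4) = -15 + 4 = -11.
M⁻¹ = (1/-11) * [[5, 1], [-4, -3]].
Dividing each entry by -11 and reducing:
M⁻¹ =
[    -5/11     -1/11 ]
[     4/11      3/11 ]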